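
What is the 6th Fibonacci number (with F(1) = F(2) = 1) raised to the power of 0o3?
Convert the 6th Fibonacci number (with F(1) = F(2) = 1) (Fibonacci index) → 1, 1, 2, 3, 5, 8 → 8 (decimal)
Convert 0o3 (octal) → 3 (decimal)
Compute 8 ^ 3 = 512
512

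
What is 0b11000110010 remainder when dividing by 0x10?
Convert 0b11000110010 (binary) → 1024 + 512 + 32 + 16 + 2 = 1586 (decimal)
Convert 0x10 (hexadecimal) → 1×16 = 16 (decimal)
Compute 1586 mod 16 = 2
2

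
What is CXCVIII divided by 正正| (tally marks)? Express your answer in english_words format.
Convert CXCVIII (Roman numeral) → 100 + 90 + 5 + 1 + 1 + 1 = 198 (decimal)
Convert 正正| (tally marks) → 5 + 5 + 1 = 11 (decimal)
Compute 198 ÷ 11 = 18
Convert 18 (decimal) → eighteen (English words)
eighteen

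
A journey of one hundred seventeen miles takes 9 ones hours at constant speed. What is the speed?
Convert one hundred seventeen (English words) → 1×100 + 17 = 117 (decimal)
Convert 9 ones (place-value notation) → 9 (decimal)
Compute 117 ÷ 9 = 13
13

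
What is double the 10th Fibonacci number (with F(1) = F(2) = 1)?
The 10th Fibonacci number (with F(1) = F(2) = 1): 1, 1, 2, 3, 5, 8, 13, 21, 34, 55 → 55
Compute 55 × 2 = 110
110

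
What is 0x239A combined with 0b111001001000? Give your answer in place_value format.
Convert 0x239A (hexadecimal) → 2×4096 + 3×256 + 9×16 + 10 = 9114 (decimal)
Convert 0b111001001000 (binary) → 2048 + 1024 + 512 + 64 + 8 = 3656 (decimal)
Compute 9114 + 3656 = 12770
Convert 12770 (decimal) → 12770 = 12×1000 + 7×100 + 7×10 → 12 thousands, 7 hundreds, 7 tens (place-value notation)
12 thousands, 7 hundreds, 7 tens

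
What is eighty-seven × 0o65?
Convert eighty-seven (English words) → 87 (decimal)
Convert 0o65 (octal) → 6×8 + 5 = 53 (decimal)
Compute 87 × 53 = 4611
4611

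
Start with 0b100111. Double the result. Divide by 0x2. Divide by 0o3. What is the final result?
Convert 0b100111 (binary) → 32 + 4 + 2 + 1 = 39 (decimal)
Start: 39
39 × 2 = 78
Convert 0x2 (hexadecimal) → 2 (decimal)
78 ÷ 2 = 39
Convert 0o3 (octal) → 3 (decimal)
39 ÷ 3 = 13
13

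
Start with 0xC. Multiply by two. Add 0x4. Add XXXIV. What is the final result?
Convert 0xC (hexadecimal) → 12 (decimal)
Start: 12
Convert two (English words) → 2 (decimal)
12 × 2 = 24
Convert 0x4 (hexadecimal) → 4 (decimal)
24 + 4 = 28
Convert XXXIV (Roman numeral) → 10 + 10 + 10 + 4 = 34 (decimal)
28 + 34 = 62
62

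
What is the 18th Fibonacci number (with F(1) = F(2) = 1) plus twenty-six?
The 18th Fibonacci number (with F(1) = F(2) = 1) = 2584
Convert twenty-six (English words) → 26 (decimal)
Compute 2584 + 26 = 2610
2610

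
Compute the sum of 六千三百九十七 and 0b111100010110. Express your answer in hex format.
Convert 六千三百九十七 (Chinese numeral) → 6×1000 + 3×100 + 9×10 + 7 = 6397 (decimal)
Convert 0b111100010110 (binary) → 2048 + 1024 + 512 + 256 + 16 + 4 + 2 = 3862 (decimal)
Compute 6397 + 3862 = 10259
Convert 10259 (decimal) → 10259 = 2×4096 + 8×256 + 1×16 + 3 → 0x2813 (hexadecimal)
0x2813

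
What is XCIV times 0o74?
Convert XCIV (Roman numeral) → 90 + 4 = 94 (decimal)
Convert 0o74 (octal) → 7×8 + 4 = 60 (decimal)
Compute 94 × 60 = 5640
5640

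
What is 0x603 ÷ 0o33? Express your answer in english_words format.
Convert 0x603 (hexadecimal) → 6×256 + 3 = 1539 (decimal)
Convert 0o33 (octal) → 3×8 + 3 = 27 (decimal)
Compute 1539 ÷ 27 = 57
Convert 57 (decimal) → fifty-seven (English words)
fifty-seven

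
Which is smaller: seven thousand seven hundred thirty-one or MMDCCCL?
Convert seven thousand seven hundred thirty-one (English words) → 7×1000 + 7×100 + 31 = 7731 (decimal)
Convert MMDCCCL (Roman numeral) → 1000 + 1000 + 500 + 100 + 100 + 100 + 50 = 2850 (decimal)
Compare 7731 vs 2850: smaller = 2850
2850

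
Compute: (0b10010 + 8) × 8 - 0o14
Convert 0b10010 (binary) → 16 + 2 = 18 (decimal)
Convert 0o14 (octal) → 1×8 + 4 = 12 (decimal)
Expression in decimal: (18 + 8) × 8 - 12
Parentheses first: 18 + 8 = 26
Multiply: 26 × 8 = 208
Subtract: 208 - 12 = 196
196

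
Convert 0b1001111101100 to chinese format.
Convert 0b1001111101100 (binary) → 4096 + 512 + 256 + 128 + 64 + 32 + 8 + 4 = 5100 (decimal)
Convert 5100 (decimal) → 5100 = 5×1000 + 1×100 → 五千一百 (Chinese numeral)
五千一百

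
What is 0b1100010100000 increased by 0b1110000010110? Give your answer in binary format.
Convert 0b1100010100000 (binary) → 4096 + 2048 + 128 + 32 = 6304 (decimal)
Convert 0b1110000010110 (binary) → 4096 + 2048 + 1024 + 16 + 4 + 2 = 7190 (decimal)
Compute 6304 + 7190 = 13494
Convert 13494 (decimal) → 13494 = 8192 + 4096 + 1024 + 128 + 32 + 16 + 4 + 2 → 0b11010010110110 (binary)
0b11010010110110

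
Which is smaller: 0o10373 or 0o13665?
Convert 0o10373 (octal) → 1×4096 + 3×64 + 7×8 + 3 = 4347 (decimal)
Convert 0o13665 (octal) → 1×4096 + 3×512 + 6×64 + 6×8 + 5 = 6069 (decimal)
Compare 4347 vs 6069: smaller = 4347
4347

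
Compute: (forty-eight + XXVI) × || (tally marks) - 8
Convert forty-eight (English words) → 48 (decimal)
Convert XXVI (Roman numeral) → 10 + 10 + 5 + 1 = 26 (decimal)
Convert || (tally marks) → 2 (decimal)
Expression in decimal: (48 + 26) × 2 - 8
Parentheses first: 48 + 26 = 74
Multiply: 74 × 2 = 148
Subtract: 148 - 8 = 140
140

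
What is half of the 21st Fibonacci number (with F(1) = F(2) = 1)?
The 21st Fibonacci number (with F(1) = F(2) = 1) = 10946
Compute 10946 ÷ 2 = 5473
5473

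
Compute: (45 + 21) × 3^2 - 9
Convert 3^2 (power) → 9 (decimal)
Expression in decimal: (45 + 21) × 9 - 9
Parentheses first: 45 + 21 = 66
Multiply: 66 × 9 = 594
Subtract: 594 - 9 = 585
585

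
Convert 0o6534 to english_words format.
Convert 0o6534 (octal) → 6×512 + 5×64 + 3×8 + 4 = 3420 (decimal)
Convert 3420 (decimal) → 3420 = 3×1000 + 4×100 + 20 → three thousand four hundred twenty (English words)
three thousand four hundred twenty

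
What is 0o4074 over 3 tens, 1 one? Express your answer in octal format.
Convert 0o4074 (octal) → 4×512 + 7×8 + 4 = 2108 (decimal)
Convert 3 tens, 1 one (place-value notation) → 3×10 + 1 = 31 (decimal)
Compute 2108 ÷ 31 = 68
Convert 68 (decimal) → 68 = 1×64 + 4 → 0o104 (octal)
0o104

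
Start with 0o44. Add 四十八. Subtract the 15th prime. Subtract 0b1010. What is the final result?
Convert 0o44 (octal) → 4×8 + 4 = 36 (decimal)
Start: 36
Convert 四十八 (Chinese numeral) → 4×10 + 8 = 48 (decimal)
36 + 48 = 84
Convert the 15th prime (prime index) → 47 (decimal)
84 - 47 = 37
Convert 0b1010 (binary) → 8 + 2 = 10 (decimal)
37 - 10 = 27
27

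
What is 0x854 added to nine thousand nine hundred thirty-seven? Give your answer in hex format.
Convert 0x854 (hexadecimal) → 8×256 + 5×16 + 4 = 2132 (decimal)
Convert nine thousand nine hundred thirty-seven (English words) → 9×1000 + 9×100 + 37 = 9937 (decimal)
Compute 2132 + 9937 = 12069
Convert 12069 (decimal) → 12069 = 2×4096 + 15×256 + 2×16 + 5 → 0x2F25 (hexadecimal)
0x2F25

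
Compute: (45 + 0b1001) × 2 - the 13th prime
Convert 0b1001 (binary) → 8 + 1 = 9 (decimal)
Convert the 13th prime (prime index) → 41 (decimal)
Expression in decimal: (45 + 9) × 2 - 41
Parentheses first: 45 + 9 = 54
Multiply: 54 × 2 = 108
Subtract: 108 - 41 = 67
67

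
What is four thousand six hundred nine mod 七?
Convert four thousand six hundred nine (English words) → 4×1000 + 6×100 + 9 = 4609 (decimal)
Convert 七 (Chinese numeral) → 7 (decimal)
Compute 4609 mod 7 = 3
3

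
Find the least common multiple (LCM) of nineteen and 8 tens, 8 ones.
Convert nineteen (English words) → 19 (decimal)
Convert 8 tens, 8 ones (place-value notation) → 8×10 + 8 = 88 (decimal)
Compute lcm(19, 88) = 1672
1672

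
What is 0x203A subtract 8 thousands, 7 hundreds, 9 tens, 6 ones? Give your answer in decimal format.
Convert 0x203A (hexadecimal) → 2×4096 + 3×16 + 10 = 8250 (decimal)
Convert 8 thousands, 7 hundreds, 9 tens, 6 ones (place-value notation) → 8×1000 + 7×100 + 9×10 + 6 = 8796 (decimal)
Compute 8250 - 8796 = -546
-546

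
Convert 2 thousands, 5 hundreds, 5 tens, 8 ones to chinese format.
Convert 2 thousands, 5 hundreds, 5 tens, 8 ones (place-value notation) → 2×1000 + 5×100 + 5×10 + 8 = 2558 (decimal)
Convert 2558 (decimal) → 2558 = 2×1000 + 5×100 + 5×10 + 8 → 二千五百五十八 (Chinese numeral)
二千五百五十八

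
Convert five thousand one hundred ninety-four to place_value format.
Convert five thousand one hundred ninety-four (English words) → 5×1000 + 1×100 + 94 = 5194 (decimal)
Convert 5194 (decimal) → 5194 = 5×1000 + 1×100 + 9×10 + 4 → 5 thousands, 1 hundred, 9 tens, 4 ones (place-value notation)
5 thousands, 1 hundred, 9 tens, 4 ones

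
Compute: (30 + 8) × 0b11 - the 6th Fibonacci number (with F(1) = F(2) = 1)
Convert 0b11 (binary) → 2 + 1 = 3 (decimal)
Convert the 6th Fibonacci number (with F(1) = F(2) = 1) (Fibonacci index) → 1, 1, 2, 3, 5, 8 → 8 (decimal)
Expression in decimal: (30 + 8) × 3 - 8
Parentheses first: 30 + 8 = 38
Multiply: 38 × 3 = 114
Subtract: 114 - 8 = 106
106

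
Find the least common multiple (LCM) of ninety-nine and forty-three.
Convert ninety-nine (English words) → 99 (decimal)
Convert forty-three (English words) → 43 (decimal)
Compute lcm(99, 43) = 4257
4257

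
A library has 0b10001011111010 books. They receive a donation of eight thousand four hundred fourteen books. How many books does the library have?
Convert 0b10001011111010 (binary) → 8192 + 512 + 128 + 64 + 32 + 16 + 8 + 2 = 8954 (decimal)
Convert eight thousand four hundred fourteen (English words) → 8×1000 + 4×100 + 14 = 8414 (decimal)
Compute 8954 + 8414 = 17368
17368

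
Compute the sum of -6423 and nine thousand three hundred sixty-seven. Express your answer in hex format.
Convert nine thousand three hundred sixty-seven (English words) → 9×1000 + 3×100 + 67 = 9367 (decimal)
Compute -6423 + 9367 = 2944
Convert 2944 (decimal) → 2944 = 11×256 + 8×16 → 0xB80 (hexadecimal)
0xB80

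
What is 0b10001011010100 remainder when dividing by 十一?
Convert 0b10001011010100 (binary) → 8192 + 512 + 128 + 64 + 16 + 4 = 8916 (decimal)
Convert 十一 (Chinese numeral) → 1×10 + 1 = 11 (decimal)
Compute 8916 mod 11 = 6
6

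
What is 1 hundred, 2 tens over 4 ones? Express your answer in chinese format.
Convert 1 hundred, 2 tens (place-value notation) → 1×100 + 2×10 = 120 (decimal)
Convert 4 ones (place-value notation) → 4 (decimal)
Compute 120 ÷ 4 = 30
Convert 30 (decimal) → 30 = 3×10 → 三十 (Chinese numeral)
三十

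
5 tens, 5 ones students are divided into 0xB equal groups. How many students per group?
Convert 5 tens, 5 ones (place-value notation) → 5×10 + 5 = 55 (decimal)
Convert 0xB (hexadecimal) → 11 (decimal)
Compute 55 ÷ 11 = 5
5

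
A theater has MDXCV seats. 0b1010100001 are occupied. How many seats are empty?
Convert MDXCV (Roman numeral) → 1000 + 500 + 90 + 5 = 1595 (decimal)
Convert 0b1010100001 (binary) → 512 + 128 + 32 + 1 = 673 (decimal)
Compute 1595 - 673 = 922
922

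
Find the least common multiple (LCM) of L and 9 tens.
Convert L (Roman numeral) → 50 (decimal)
Convert 9 tens (place-value notation) → 9×10 = 90 (decimal)
Compute lcm(50, 90) = 450
450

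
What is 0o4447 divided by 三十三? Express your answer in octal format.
Convert 0o4447 (octal) → 4×512 + 4×64 + 4×8 + 7 = 2343 (decimal)
Convert 三十三 (Chinese numeral) → 3×10 + 3 = 33 (decimal)
Compute 2343 ÷ 33 = 71
Convert 71 (decimal) → 71 = 1×64 + 7 → 0o107 (octal)
0o107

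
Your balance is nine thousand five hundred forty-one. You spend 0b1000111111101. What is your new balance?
Convert nine thousand five hundred forty-one (English words) → 9×1000 + 5×100 + 41 = 9541 (decimal)
Convert 0b1000111111101 (binary) → 4096 + 256 + 128 + 64 + 32 + 16 + 8 + 4 + 1 = 4605 (decimal)
Compute 9541 - 4605 = 4936
4936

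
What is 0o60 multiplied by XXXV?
Convert 0o60 (octal) → 6×8 = 48 (decimal)
Convert XXXV (Roman numeral) → 10 + 10 + 10 + 5 = 35 (decimal)
Compute 48 × 35 = 1680
1680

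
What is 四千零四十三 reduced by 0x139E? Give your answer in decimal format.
Convert 四千零四十三 (Chinese numeral) → 4×1000 + 4×10 + 3 = 4043 (decimal)
Convert 0x139E (hexadecimal) → 1×4096 + 3×256 + 9×16 + 14 = 5022 (decimal)
Compute 4043 - 5022 = -979
-979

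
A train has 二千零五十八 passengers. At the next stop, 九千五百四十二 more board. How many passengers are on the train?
Convert 二千零五十八 (Chinese numeral) → 2×1000 + 5×10 + 8 = 2058 (decimal)
Convert 九千五百四十二 (Chinese numeral) → 9×1000 + 5×100 + 4×10 + 2 = 9542 (decimal)
Compute 2058 + 9542 = 11600
11600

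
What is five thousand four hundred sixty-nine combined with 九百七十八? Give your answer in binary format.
Convert five thousand four hundred sixty-nine (English words) → 5×1000 + 4×100 + 69 = 5469 (decimal)
Convert 九百七十八 (Chinese numeral) → 9×100 + 7×10 + 8 = 978 (decimal)
Compute 5469 + 978 = 6447
Convert 6447 (decimal) → 6447 = 4096 + 2048 + 256 + 32 + 8 + 4 + 2 + 1 → 0b1100100101111 (binary)
0b1100100101111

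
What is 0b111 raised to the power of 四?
Convert 0b111 (binary) → 4 + 2 + 1 = 7 (decimal)
Convert 四 (Chinese numeral) → 4 (decimal)
Compute 7 ^ 4 = 2401
2401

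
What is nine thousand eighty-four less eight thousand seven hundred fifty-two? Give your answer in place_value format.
Convert nine thousand eighty-four (English words) → 9×1000 + 84 = 9084 (decimal)
Convert eight thousand seven hundred fifty-two (English words) → 8×1000 + 7×100 + 52 = 8752 (decimal)
Compute 9084 - 8752 = 332
Convert 332 (decimal) → 332 = 3×100 + 3×10 + 2 → 3 hundreds, 3 tens, 2 ones (place-value notation)
3 hundreds, 3 tens, 2 ones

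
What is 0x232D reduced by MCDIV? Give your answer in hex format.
Convert 0x232D (hexadecimal) → 2×4096 + 3×256 + 2×16 + 13 = 9005 (decimal)
Convert MCDIV (Roman numeral) → 1000 + 400 + 4 = 1404 (decimal)
Compute 9005 - 1404 = 7601
Convert 7601 (decimal) → 7601 = 1×4096 + 13×256 + 11×16 + 1 → 0x1DB1 (hexadecimal)
0x1DB1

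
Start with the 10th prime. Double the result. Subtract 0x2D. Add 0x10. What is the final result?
Convert the 10th prime (prime index) → 29 (decimal)
Start: 29
29 × 2 = 58
Convert 0x2D (hexadecimal) → 2×16 + 13 = 45 (decimal)
58 - 45 = 13
Convert 0x10 (hexadecimal) → 1×16 = 16 (decimal)
13 + 16 = 29
29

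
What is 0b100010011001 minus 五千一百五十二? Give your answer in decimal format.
Convert 0b100010011001 (binary) → 2048 + 128 + 16 + 8 + 1 = 2201 (decimal)
Convert 五千一百五十二 (Chinese numeral) → 5×1000 + 1×100 + 5×10 + 2 = 5152 (decimal)
Compute 2201 - 5152 = -2951
-2951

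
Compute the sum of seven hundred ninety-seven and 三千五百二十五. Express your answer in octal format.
Convert seven hundred ninety-seven (English words) → 7×100 + 97 = 797 (decimal)
Convert 三千五百二十五 (Chinese numeral) → 3×1000 + 5×100 + 2×10 + 5 = 3525 (decimal)
Compute 797 + 3525 = 4322
Convert 4322 (decimal) → 4322 = 1×4096 + 3×64 + 4×8 + 2 → 0o10342 (octal)
0o10342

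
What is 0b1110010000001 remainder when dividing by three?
Convert 0b1110010000001 (binary) → 4096 + 2048 + 1024 + 128 + 1 = 7297 (decimal)
Convert three (English words) → 3 (decimal)
Compute 7297 mod 3 = 1
1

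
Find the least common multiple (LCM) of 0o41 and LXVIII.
Convert 0o41 (octal) → 4×8 + 1 = 33 (decimal)
Convert LXVIII (Roman numeral) → 50 + 10 + 5 + 1 + 1 + 1 = 68 (decimal)
Compute lcm(33, 68) = 2244
2244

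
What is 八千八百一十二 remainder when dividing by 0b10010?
Convert 八千八百一十二 (Chinese numeral) → 8×1000 + 8×100 + 1×10 + 2 = 8812 (decimal)
Convert 0b10010 (binary) → 16 + 2 = 18 (decimal)
Compute 8812 mod 18 = 10
10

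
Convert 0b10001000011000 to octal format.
Convert 0b10001000011000 (binary) → 8192 + 512 + 16 + 8 = 8728 (decimal)
Convert 8728 (decimal) → 8728 = 2×4096 + 1×512 + 3×8 → 0o21030 (octal)
0o21030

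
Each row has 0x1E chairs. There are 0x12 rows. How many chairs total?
Convert 0x1E (hexadecimal) → 1×16 + 14 = 30 (decimal)
Convert 0x12 (hexadecimal) → 1×16 + 2 = 18 (decimal)
Compute 30 × 18 = 540
540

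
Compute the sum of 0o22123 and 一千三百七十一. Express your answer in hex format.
Convert 0o22123 (octal) → 2×4096 + 2×512 + 1×64 + 2×8 + 3 = 9299 (decimal)
Convert 一千三百七十一 (Chinese numeral) → 1×1000 + 3×100 + 7×10 + 1 = 1371 (decimal)
Compute 9299 + 1371 = 10670
Convert 10670 (decimal) → 10670 = 2×4096 + 9×256 + 10×16 + 14 → 0x29AE (hexadecimal)
0x29AE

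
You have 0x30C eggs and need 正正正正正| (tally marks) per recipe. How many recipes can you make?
Convert 0x30C (hexadecimal) → 3×256 + 12 = 780 (decimal)
Convert 正正正正正| (tally marks) → 5 + 5 + 5 + 5 + 5 + 1 = 26 (decimal)
Compute 780 ÷ 26 = 30
30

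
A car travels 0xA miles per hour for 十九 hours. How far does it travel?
Convert 0xA (hexadecimal) → 10 (decimal)
Convert 十九 (Chinese numeral) → 1×10 + 9 = 19 (decimal)
Compute 10 × 19 = 190
190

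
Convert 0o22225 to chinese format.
Convert 0o22225 (octal) → 2×4096 + 2×512 + 2×64 + 2×8 + 5 = 9365 (decimal)
Convert 9365 (decimal) → 9365 = 9×1000 + 3×100 + 6×10 + 5 → 九千三百六十五 (Chinese numeral)
九千三百六十五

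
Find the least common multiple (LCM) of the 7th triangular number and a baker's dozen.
Convert the 7th triangular number (triangular index) → 7×8/2 = 28 (decimal)
Convert a baker's dozen (colloquial) → 13 (decimal)
Compute lcm(28, 13) = 364
364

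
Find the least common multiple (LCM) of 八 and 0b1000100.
Convert 八 (Chinese numeral) → 8 (decimal)
Convert 0b1000100 (binary) → 64 + 4 = 68 (decimal)
Compute lcm(8, 68) = 136
136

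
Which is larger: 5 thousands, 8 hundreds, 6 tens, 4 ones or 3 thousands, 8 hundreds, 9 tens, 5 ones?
Convert 5 thousands, 8 hundreds, 6 tens, 4 ones (place-value notation) → 5×1000 + 8×100 + 6×10 + 4 = 5864 (decimal)
Convert 3 thousands, 8 hundreds, 9 tens, 5 ones (place-value notation) → 3×1000 + 8×100 + 9×10 + 5 = 3895 (decimal)
Compare 5864 vs 3895: larger = 5864
5864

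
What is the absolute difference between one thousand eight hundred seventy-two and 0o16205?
Convert one thousand eight hundred seventy-two (English words) → 1×1000 + 8×100 + 72 = 1872 (decimal)
Convert 0o16205 (octal) → 1×4096 + 6×512 + 2×64 + 5 = 7301 (decimal)
Compute |1872 - 7301| = 5429
5429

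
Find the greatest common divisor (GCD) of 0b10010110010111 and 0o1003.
Convert 0b10010110010111 (binary) → 8192 + 1024 + 256 + 128 + 16 + 4 + 2 + 1 = 9623 (decimal)
Convert 0o1003 (octal) → 1×512 + 3 = 515 (decimal)
Compute gcd(9623, 515) = 1
1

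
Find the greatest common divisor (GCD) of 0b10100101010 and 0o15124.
Convert 0b10100101010 (binary) → 1024 + 256 + 32 + 8 + 2 = 1322 (decimal)
Convert 0o15124 (octal) → 1×4096 + 5×512 + 1×64 + 2×8 + 4 = 6740 (decimal)
Compute gcd(1322, 6740) = 2
2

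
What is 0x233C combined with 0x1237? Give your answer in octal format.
Convert 0x233C (hexadecimal) → 2×4096 + 3×256 + 3×16 + 12 = 9020 (decimal)
Convert 0x1237 (hexadecimal) → 1×4096 + 2×256 + 3×16 + 7 = 4663 (decimal)
Compute 9020 + 4663 = 13683
Convert 13683 (decimal) → 13683 = 3×4096 + 2×512 + 5×64 + 6×8 + 3 → 0o32563 (octal)
0o32563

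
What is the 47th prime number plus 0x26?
The 47th prime number = 211
Convert 0x26 (hexadecimal) → 2×16 + 6 = 38 (decimal)
Compute 211 + 38 = 249
249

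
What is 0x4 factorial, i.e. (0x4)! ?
Convert 0x4 (hexadecimal) → 4 (decimal)
Compute 4! = 24
24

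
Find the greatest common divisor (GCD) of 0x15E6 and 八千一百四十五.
Convert 0x15E6 (hexadecimal) → 1×4096 + 5×256 + 14×16 + 6 = 5606 (decimal)
Convert 八千一百四十五 (Chinese numeral) → 8×1000 + 1×100 + 4×10 + 5 = 8145 (decimal)
Compute gcd(5606, 8145) = 1
1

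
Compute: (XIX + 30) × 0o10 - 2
Convert XIX (Roman numeral) → 10 + 9 = 19 (decimal)
Convert 0o10 (octal) → 1×8 = 8 (decimal)
Expression in decimal: (19 + 30) × 8 - 2
Parentheses first: 19 + 30 = 49
Multiply: 49 × 8 = 392
Subtract: 392 - 2 = 390
390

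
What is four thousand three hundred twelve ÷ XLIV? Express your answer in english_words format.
Convert four thousand three hundred twelve (English words) → 4×1000 + 3×100 + 12 = 4312 (decimal)
Convert XLIV (Roman numeral) → 40 + 4 = 44 (decimal)
Compute 4312 ÷ 44 = 98
Convert 98 (decimal) → ninety-eight (English words)
ninety-eight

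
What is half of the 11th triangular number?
The 11th triangular number = 11×12/2 = 66
Compute 66 ÷ 2 = 33
33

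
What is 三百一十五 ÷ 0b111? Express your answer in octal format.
Convert 三百一十五 (Chinese numeral) → 3×100 + 1×10 + 5 = 315 (decimal)
Convert 0b111 (binary) → 4 + 2 + 1 = 7 (decimal)
Compute 315 ÷ 7 = 45
Convert 45 (decimal) → 45 = 5×8 + 5 → 0o55 (octal)
0o55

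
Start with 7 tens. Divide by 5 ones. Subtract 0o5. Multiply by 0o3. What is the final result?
Convert 7 tens (place-value notation) → 7×10 = 70 (decimal)
Start: 70
Convert 5 ones (place-value notation) → 5 (decimal)
70 ÷ 5 = 14
Convert 0o5 (octal) → 5 (decimal)
14 - 5 = 9
Convert 0o3 (octal) → 3 (decimal)
9 × 3 = 27
27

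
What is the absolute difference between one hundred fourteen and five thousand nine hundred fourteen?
Convert one hundred fourteen (English words) → 1×100 + 14 = 114 (decimal)
Convert five thousand nine hundred fourteen (English words) → 5×1000 + 9×100 + 14 = 5914 (decimal)
Compute |114 - 5914| = 5800
5800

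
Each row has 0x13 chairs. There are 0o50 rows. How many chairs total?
Convert 0x13 (hexadecimal) → 1×16 + 3 = 19 (decimal)
Convert 0o50 (octal) → 5×8 = 40 (decimal)
Compute 19 × 40 = 760
760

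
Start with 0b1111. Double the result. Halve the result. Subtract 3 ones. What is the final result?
Convert 0b1111 (binary) → 8 + 4 + 2 + 1 = 15 (decimal)
Start: 15
15 × 2 = 30
30 ÷ 2 = 15
Convert 3 ones (place-value notation) → 3 (decimal)
15 - 3 = 12
12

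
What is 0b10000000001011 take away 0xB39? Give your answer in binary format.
Convert 0b10000000001011 (binary) → 8192 + 8 + 2 + 1 = 8203 (decimal)
Convert 0xB39 (hexadecimal) → 11×256 + 3×16 + 9 = 2873 (decimal)
Compute 8203 - 2873 = 5330
Convert 5330 (decimal) → 5330 = 4096 + 1024 + 128 + 64 + 16 + 2 → 0b1010011010010 (binary)
0b1010011010010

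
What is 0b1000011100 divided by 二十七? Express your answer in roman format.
Convert 0b1000011100 (binary) → 512 + 16 + 8 + 4 = 540 (decimal)
Convert 二十七 (Chinese numeral) → 2×10 + 7 = 27 (decimal)
Compute 540 ÷ 27 = 20
Convert 20 (decimal) → 20 = 10 + 10 → XX (Roman numeral)
XX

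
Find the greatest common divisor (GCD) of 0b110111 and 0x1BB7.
Convert 0b110111 (binary) → 32 + 16 + 4 + 2 + 1 = 55 (decimal)
Convert 0x1BB7 (hexadecimal) → 1×4096 + 11×256 + 11×16 + 7 = 7095 (decimal)
Compute gcd(55, 7095) = 55
55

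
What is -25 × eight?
Convert eight (English words) → 8 (decimal)
Compute -25 × 8 = -200
-200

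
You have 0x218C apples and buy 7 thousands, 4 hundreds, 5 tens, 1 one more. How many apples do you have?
Convert 0x218C (hexadecimal) → 2×4096 + 1×256 + 8×16 + 12 = 8588 (decimal)
Convert 7 thousands, 4 hundreds, 5 tens, 1 one (place-value notation) → 7×1000 + 4×100 + 5×10 + 1 = 7451 (decimal)
Compute 8588 + 7451 = 16039
16039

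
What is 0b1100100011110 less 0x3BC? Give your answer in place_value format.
Convert 0b1100100011110 (binary) → 4096 + 2048 + 256 + 16 + 8 + 4 + 2 = 6430 (decimal)
Convert 0x3BC (hexadecimal) → 3×256 + 11×16 + 12 = 956 (decimal)
Compute 6430 - 956 = 5474
Convert 5474 (decimal) → 5474 = 5×1000 + 4×100 + 7×10 + 4 → 5 thousands, 4 hundreds, 7 tens, 4 ones (place-value notation)
5 thousands, 4 hundreds, 7 tens, 4 ones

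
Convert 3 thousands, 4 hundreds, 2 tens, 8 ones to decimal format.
Convert 3 thousands, 4 hundreds, 2 tens, 8 ones (place-value notation) → 3×1000 + 4×100 + 2×10 + 8 = 3428 (decimal)
3428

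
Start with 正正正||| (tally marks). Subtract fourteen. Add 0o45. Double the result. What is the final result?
Convert 正正正||| (tally marks) → 5 + 5 + 5 + 3 = 18 (decimal)
Start: 18
Convert fourteen (English words) → 14 (decimal)
18 - 14 = 4
Convert 0o45 (octal) → 4×8 + 5 = 37 (decimal)
4 + 37 = 41
41 × 2 = 82
82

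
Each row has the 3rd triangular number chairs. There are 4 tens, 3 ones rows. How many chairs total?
Convert the 3rd triangular number (triangular index) → 3×4/2 = 6 (decimal)
Convert 4 tens, 3 ones (place-value notation) → 4×10 + 3 = 43 (decimal)
Compute 6 × 43 = 258
258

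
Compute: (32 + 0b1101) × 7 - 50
Convert 0b1101 (binary) → 8 + 4 + 1 = 13 (decimal)
Expression in decimal: (32 + 13) × 7 - 50
Parentheses first: 32 + 13 = 45
Multiply: 45 × 7 = 315
Subtract: 315 - 50 = 265
265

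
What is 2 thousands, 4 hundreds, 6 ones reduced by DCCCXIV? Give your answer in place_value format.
Convert 2 thousands, 4 hundreds, 6 ones (place-value notation) → 2×1000 + 4×100 + 6 = 2406 (decimal)
Convert DCCCXIV (Roman numeral) → 500 + 100 + 100 + 100 + 10 + 4 = 814 (decimal)
Compute 2406 - 814 = 1592
Convert 1592 (decimal) → 1592 = 1×1000 + 5×100 + 9×10 + 2 → 1 thousand, 5 hundreds, 9 tens, 2 ones (place-value notation)
1 thousand, 5 hundreds, 9 tens, 2 ones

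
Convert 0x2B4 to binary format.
Convert 0x2B4 (hexadecimal) → 2×256 + 11×16 + 4 = 692 (decimal)
Convert 692 (decimal) → 692 = 512 + 128 + 32 + 16 + 4 → 0b1010110100 (binary)
0b1010110100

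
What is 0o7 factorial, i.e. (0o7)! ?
Convert 0o7 (octal) → 7 (decimal)
Compute 7! = 5040
5040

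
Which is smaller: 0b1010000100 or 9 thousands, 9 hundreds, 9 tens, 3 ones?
Convert 0b1010000100 (binary) → 512 + 128 + 4 = 644 (decimal)
Convert 9 thousands, 9 hundreds, 9 tens, 3 ones (place-value notation) → 9×1000 + 9×100 + 9×10 + 3 = 9993 (decimal)
Compare 644 vs 9993: smaller = 644
644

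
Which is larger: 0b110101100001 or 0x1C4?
Convert 0b110101100001 (binary) → 2048 + 1024 + 256 + 64 + 32 + 1 = 3425 (decimal)
Convert 0x1C4 (hexadecimal) → 1×256 + 12×16 + 4 = 452 (decimal)
Compare 3425 vs 452: larger = 3425
3425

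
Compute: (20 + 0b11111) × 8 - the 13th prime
Convert 0b11111 (binary) → 16 + 8 + 4 + 2 + 1 = 31 (decimal)
Convert the 13th prime (prime index) → 41 (decimal)
Expression in decimal: (20 + 31) × 8 - 41
Parentheses first: 20 + 31 = 51
Multiply: 51 × 8 = 408
Subtract: 408 - 41 = 367
367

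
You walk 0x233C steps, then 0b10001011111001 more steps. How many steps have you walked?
Convert 0x233C (hexadecimal) → 2×4096 + 3×256 + 3×16 + 12 = 9020 (decimal)
Convert 0b10001011111001 (binary) → 8192 + 512 + 128 + 64 + 32 + 16 + 8 + 1 = 8953 (decimal)
Compute 9020 + 8953 = 17973
17973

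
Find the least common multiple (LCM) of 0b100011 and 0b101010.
Convert 0b100011 (binary) → 32 + 2 + 1 = 35 (decimal)
Convert 0b101010 (binary) → 32 + 8 + 2 = 42 (decimal)
Compute lcm(35, 42) = 210
210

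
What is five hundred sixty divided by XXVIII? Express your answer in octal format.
Convert five hundred sixty (English words) → 5×100 + 60 = 560 (decimal)
Convert XXVIII (Roman numeral) → 10 + 10 + 5 + 1 + 1 + 1 = 28 (decimal)
Compute 560 ÷ 28 = 20
Convert 20 (decimal) → 20 = 2×8 + 4 → 0o24 (octal)
0o24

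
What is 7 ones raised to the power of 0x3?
Convert 7 ones (place-value notation) → 7 (decimal)
Convert 0x3 (hexadecimal) → 3 (decimal)
Compute 7 ^ 3 = 343
343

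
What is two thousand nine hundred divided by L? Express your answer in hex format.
Convert two thousand nine hundred (English words) → 2×1000 + 9×100 = 2900 (decimal)
Convert L (Roman numeral) → 50 (decimal)
Compute 2900 ÷ 50 = 58
Convert 58 (decimal) → 58 = 3×16 + 10 → 0x3A (hexadecimal)
0x3A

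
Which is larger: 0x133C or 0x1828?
Convert 0x133C (hexadecimal) → 1×4096 + 3×256 + 3×16 + 12 = 4924 (decimal)
Convert 0x1828 (hexadecimal) → 1×4096 + 8×256 + 2×16 + 8 = 6184 (decimal)
Compare 4924 vs 6184: larger = 6184
6184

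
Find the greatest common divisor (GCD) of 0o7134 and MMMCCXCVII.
Convert 0o7134 (octal) → 7×512 + 1×64 + 3×8 + 4 = 3676 (decimal)
Convert MMMCCXCVII (Roman numeral) → 1000 + 1000 + 1000 + 100 + 100 + 90 + 5 + 1 + 1 = 3297 (decimal)
Compute gcd(3676, 3297) = 1
1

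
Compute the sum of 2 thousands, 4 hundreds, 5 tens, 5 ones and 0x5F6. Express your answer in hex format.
Convert 2 thousands, 4 hundreds, 5 tens, 5 ones (place-value notation) → 2×1000 + 4×100 + 5×10 + 5 = 2455 (decimal)
Convert 0x5F6 (hexadecimal) → 5×256 + 15×16 + 6 = 1526 (decimal)
Compute 2455 + 1526 = 3981
Convert 3981 (decimal) → 3981 = 15×256 + 8×16 + 13 → 0xF8D (hexadecimal)
0xF8D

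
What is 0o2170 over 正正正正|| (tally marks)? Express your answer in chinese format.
Convert 0o2170 (octal) → 2×512 + 1×64 + 7×8 = 1144 (decimal)
Convert 正正正正|| (tally marks) → 5 + 5 + 5 + 5 + 2 = 22 (decimal)
Compute 1144 ÷ 22 = 52
Convert 52 (decimal) → 52 = 5×10 + 2 → 五十二 (Chinese numeral)
五十二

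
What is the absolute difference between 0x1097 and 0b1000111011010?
Convert 0x1097 (hexadecimal) → 1×4096 + 9×16 + 7 = 4247 (decimal)
Convert 0b1000111011010 (binary) → 4096 + 256 + 128 + 64 + 16 + 8 + 2 = 4570 (decimal)
Compute |4247 - 4570| = 323
323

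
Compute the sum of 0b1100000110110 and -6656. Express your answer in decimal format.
Convert 0b1100000110110 (binary) → 4096 + 2048 + 32 + 16 + 4 + 2 = 6198 (decimal)
Compute 6198 + -6656 = -458
-458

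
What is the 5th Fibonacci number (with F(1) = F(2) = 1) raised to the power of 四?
Convert the 5th Fibonacci number (with F(1) = F(2) = 1) (Fibonacci index) → 1, 1, 2, 3, 5 → 5 (decimal)
Convert 四 (Chinese numeral) → 4 (decimal)
Compute 5 ^ 4 = 625
625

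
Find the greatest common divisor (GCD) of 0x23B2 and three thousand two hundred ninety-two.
Convert 0x23B2 (hexadecimal) → 2×4096 + 3×256 + 11×16 + 2 = 9138 (decimal)
Convert three thousand two hundred ninety-two (English words) → 3×1000 + 2×100 + 92 = 3292 (decimal)
Compute gcd(9138, 3292) = 2
2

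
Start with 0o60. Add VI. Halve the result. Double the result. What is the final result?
Convert 0o60 (octal) → 6×8 = 48 (decimal)
Start: 48
Convert VI (Roman numeral) → 5 + 1 = 6 (decimal)
48 + 6 = 54
54 ÷ 2 = 27
27 × 2 = 54
54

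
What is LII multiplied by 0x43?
Convert LII (Roman numeral) → 50 + 1 + 1 = 52 (decimal)
Convert 0x43 (hexadecimal) → 4×16 + 3 = 67 (decimal)
Compute 52 × 67 = 3484
3484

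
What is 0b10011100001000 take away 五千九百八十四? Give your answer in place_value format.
Convert 0b10011100001000 (binary) → 8192 + 1024 + 512 + 256 + 8 = 9992 (decimal)
Convert 五千九百八十四 (Chinese numeral) → 5×1000 + 9×100 + 8×10 + 4 = 5984 (decimal)
Compute 9992 - 5984 = 4008
Convert 4008 (decimal) → 4008 = 4×1000 + 8 → 4 thousands, 8 ones (place-value notation)
4 thousands, 8 ones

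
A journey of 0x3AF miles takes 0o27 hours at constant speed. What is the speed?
Convert 0x3AF (hexadecimal) → 3×256 + 10×16 + 15 = 943 (decimal)
Convert 0o27 (octal) → 2×8 + 7 = 23 (decimal)
Compute 943 ÷ 23 = 41
41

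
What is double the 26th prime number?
The 26th prime number = 101
Compute 101 × 2 = 202
202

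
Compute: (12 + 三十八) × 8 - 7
Convert 三十八 (Chinese numeral) → 3×10 + 8 = 38 (decimal)
Expression in decimal: (12 + 38) × 8 - 7
Parentheses first: 12 + 38 = 50
Multiply: 50 × 8 = 400
Subtract: 400 - 7 = 393
393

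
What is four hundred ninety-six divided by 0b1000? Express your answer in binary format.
Convert four hundred ninety-six (English words) → 4×100 + 96 = 496 (decimal)
Convert 0b1000 (binary) → 8 (decimal)
Compute 496 ÷ 8 = 62
Convert 62 (decimal) → 62 = 32 + 16 + 8 + 4 + 2 → 0b111110 (binary)
0b111110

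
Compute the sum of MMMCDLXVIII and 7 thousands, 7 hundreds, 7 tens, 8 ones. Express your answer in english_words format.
Convert MMMCDLXVIII (Roman numeral) → 1000 + 1000 + 1000 + 400 + 50 + 10 + 5 + 1 + 1 + 1 = 3468 (decimal)
Convert 7 thousands, 7 hundreds, 7 tens, 8 ones (place-value notation) → 7×1000 + 7×100 + 7×10 + 8 = 7778 (decimal)
Compute 3468 + 7778 = 11246
Convert 11246 (decimal) → 11246 = 11×1000 + 2×100 + 46 → eleven thousand two hundred forty-six (English words)
eleven thousand two hundred forty-six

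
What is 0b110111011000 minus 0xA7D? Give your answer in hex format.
Convert 0b110111011000 (binary) → 2048 + 1024 + 256 + 128 + 64 + 16 + 8 = 3544 (decimal)
Convert 0xA7D (hexadecimal) → 10×256 + 7×16 + 13 = 2685 (decimal)
Compute 3544 - 2685 = 859
Convert 859 (decimal) → 859 = 3×256 + 5×16 + 11 → 0x35B (hexadecimal)
0x35B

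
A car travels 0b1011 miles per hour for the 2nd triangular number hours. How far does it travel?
Convert 0b1011 (binary) → 8 + 2 + 1 = 11 (decimal)
Convert the 2nd triangular number (triangular index) → 2×3/2 = 3 (decimal)
Compute 11 × 3 = 33
33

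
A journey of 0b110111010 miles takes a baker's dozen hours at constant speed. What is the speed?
Convert 0b110111010 (binary) → 256 + 128 + 32 + 16 + 8 + 2 = 442 (decimal)
Convert a baker's dozen (colloquial) → 13 (decimal)
Compute 442 ÷ 13 = 34
34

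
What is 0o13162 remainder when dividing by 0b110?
Convert 0o13162 (octal) → 1×4096 + 3×512 + 1×64 + 6×8 + 2 = 5746 (decimal)
Convert 0b110 (binary) → 4 + 2 = 6 (decimal)
Compute 5746 mod 6 = 4
4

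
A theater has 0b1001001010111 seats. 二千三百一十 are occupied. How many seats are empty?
Convert 0b1001001010111 (binary) → 4096 + 512 + 64 + 16 + 4 + 2 + 1 = 4695 (decimal)
Convert 二千三百一十 (Chinese numeral) → 2×1000 + 3×100 + 1×10 = 2310 (decimal)
Compute 4695 - 2310 = 2385
2385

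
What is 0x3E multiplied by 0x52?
Convert 0x3E (hexadecimal) → 3×16 + 14 = 62 (decimal)
Convert 0x52 (hexadecimal) → 5×16 + 2 = 82 (decimal)
Compute 62 × 82 = 5084
5084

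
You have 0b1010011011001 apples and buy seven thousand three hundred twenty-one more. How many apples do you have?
Convert 0b1010011011001 (binary) → 4096 + 1024 + 128 + 64 + 16 + 8 + 1 = 5337 (decimal)
Convert seven thousand three hundred twenty-one (English words) → 7×1000 + 3×100 + 21 = 7321 (decimal)
Compute 5337 + 7321 = 12658
12658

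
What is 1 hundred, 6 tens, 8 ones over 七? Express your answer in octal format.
Convert 1 hundred, 6 tens, 8 ones (place-value notation) → 1×100 + 6×10 + 8 = 168 (decimal)
Convert 七 (Chinese numeral) → 7 (decimal)
Compute 168 ÷ 7 = 24
Convert 24 (decimal) → 24 = 3×8 → 0o30 (octal)
0o30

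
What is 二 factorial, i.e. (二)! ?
Convert 二 (Chinese numeral) → 2 (decimal)
Compute 2! = 2
2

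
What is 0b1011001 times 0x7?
Convert 0b1011001 (binary) → 64 + 16 + 8 + 1 = 89 (decimal)
Convert 0x7 (hexadecimal) → 7 (decimal)
Compute 89 × 7 = 623
623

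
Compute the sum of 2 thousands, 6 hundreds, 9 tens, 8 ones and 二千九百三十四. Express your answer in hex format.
Convert 2 thousands, 6 hundreds, 9 tens, 8 ones (place-value notation) → 2×1000 + 6×100 + 9×10 + 8 = 2698 (decimal)
Convert 二千九百三十四 (Chinese numeral) → 2×1000 + 9×100 + 3×10 + 4 = 2934 (decimal)
Compute 2698 + 2934 = 5632
Convert 5632 (decimal) → 5632 = 1×4096 + 6×256 → 0x1600 (hexadecimal)
0x1600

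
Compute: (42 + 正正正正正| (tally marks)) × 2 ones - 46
Convert 正正正正正| (tally marks) → 5 + 5 + 5 + 5 + 5 + 1 = 26 (decimal)
Convert 2 ones (place-value notation) → 2 (decimal)
Expression in decimal: (42 + 26) × 2 - 46
Parentheses first: 42 + 26 = 68
Multiply: 68 × 2 = 136
Subtract: 136 - 46 = 90
90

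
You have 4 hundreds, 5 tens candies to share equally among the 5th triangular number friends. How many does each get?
Convert 4 hundreds, 5 tens (place-value notation) → 4×100 + 5×10 = 450 (decimal)
Convert the 5th triangular number (triangular index) → 5×6/2 = 15 (decimal)
Compute 450 ÷ 15 = 30
30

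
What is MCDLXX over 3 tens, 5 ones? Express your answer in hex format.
Convert MCDLXX (Roman numeral) → 1000 + 400 + 50 + 10 + 10 = 1470 (decimal)
Convert 3 tens, 5 ones (place-value notation) → 3×10 + 5 = 35 (decimal)
Compute 1470 ÷ 35 = 42
Convert 42 (decimal) → 42 = 2×16 + 10 → 0x2A (hexadecimal)
0x2A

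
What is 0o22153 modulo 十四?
Convert 0o22153 (octal) → 2×4096 + 2×512 + 1×64 + 5×8 + 3 = 9323 (decimal)
Convert 十四 (Chinese numeral) → 1×10 + 4 = 14 (decimal)
Compute 9323 mod 14 = 13
13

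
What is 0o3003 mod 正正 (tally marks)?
Convert 0o3003 (octal) → 3×512 + 3 = 1539 (decimal)
Convert 正正 (tally marks) → 5 + 5 = 10 (decimal)
Compute 1539 mod 10 = 9
9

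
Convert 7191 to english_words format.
Convert 7191 (decimal) → 7191 = 7×1000 + 1×100 + 91 → seven thousand one hundred ninety-one (English words)
seven thousand one hundred ninety-one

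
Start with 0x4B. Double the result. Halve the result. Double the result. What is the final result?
Convert 0x4B (hexadecimal) → 4×16 + 11 = 75 (decimal)
Start: 75
75 × 2 = 150
150 ÷ 2 = 75
75 × 2 = 150
150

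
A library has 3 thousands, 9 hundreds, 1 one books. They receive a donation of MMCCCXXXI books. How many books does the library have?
Convert 3 thousands, 9 hundreds, 1 one (place-value notation) → 3×1000 + 9×100 + 1 = 3901 (decimal)
Convert MMCCCXXXI (Roman numeral) → 1000 + 1000 + 100 + 100 + 100 + 10 + 10 + 10 + 1 = 2331 (decimal)
Compute 3901 + 2331 = 6232
6232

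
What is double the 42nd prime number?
The 42nd prime number = 181
Compute 181 × 2 = 362
362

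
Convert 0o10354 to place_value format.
Convert 0o10354 (octal) → 1×4096 + 3×64 + 5×8 + 4 = 4332 (decimal)
Convert 4332 (decimal) → 4332 = 4×1000 + 3×100 + 3×10 + 2 → 4 thousands, 3 hundreds, 3 tens, 2 ones (place-value notation)
4 thousands, 3 hundreds, 3 tens, 2 ones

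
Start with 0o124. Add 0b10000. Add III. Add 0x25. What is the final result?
Convert 0o124 (octal) → 1×64 + 2×8 + 4 = 84 (decimal)
Start: 84
Convert 0b10000 (binary) → 16 (decimal)
84 + 16 = 100
Convert III (Roman numeral) → 1 + 1 + 1 = 3 (decimal)
100 + 3 = 103
Convert 0x25 (hexadecimal) → 2×16 + 5 = 37 (decimal)
103 + 37 = 140
140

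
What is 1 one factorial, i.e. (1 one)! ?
Convert 1 one (place-value notation) → 1 (decimal)
Compute 1! = 1
1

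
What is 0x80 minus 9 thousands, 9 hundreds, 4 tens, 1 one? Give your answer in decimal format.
Convert 0x80 (hexadecimal) → 8×16 = 128 (decimal)
Convert 9 thousands, 9 hundreds, 4 tens, 1 one (place-value notation) → 9×1000 + 9×100 + 4×10 + 1 = 9941 (decimal)
Compute 128 - 9941 = -9813
-9813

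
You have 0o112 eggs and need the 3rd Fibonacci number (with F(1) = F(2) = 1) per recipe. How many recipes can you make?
Convert 0o112 (octal) → 1×64 + 1×8 + 2 = 74 (decimal)
Convert the 3rd Fibonacci number (with F(1) = F(2) = 1) (Fibonacci index) → 1, 1, 2 → 2 (decimal)
Compute 74 ÷ 2 = 37
37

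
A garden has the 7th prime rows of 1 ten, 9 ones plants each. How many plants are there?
Convert 1 ten, 9 ones (place-value notation) → 1×10 + 9 = 19 (decimal)
Convert the 7th prime (prime index) → 17 (decimal)
Compute 19 × 17 = 323
323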